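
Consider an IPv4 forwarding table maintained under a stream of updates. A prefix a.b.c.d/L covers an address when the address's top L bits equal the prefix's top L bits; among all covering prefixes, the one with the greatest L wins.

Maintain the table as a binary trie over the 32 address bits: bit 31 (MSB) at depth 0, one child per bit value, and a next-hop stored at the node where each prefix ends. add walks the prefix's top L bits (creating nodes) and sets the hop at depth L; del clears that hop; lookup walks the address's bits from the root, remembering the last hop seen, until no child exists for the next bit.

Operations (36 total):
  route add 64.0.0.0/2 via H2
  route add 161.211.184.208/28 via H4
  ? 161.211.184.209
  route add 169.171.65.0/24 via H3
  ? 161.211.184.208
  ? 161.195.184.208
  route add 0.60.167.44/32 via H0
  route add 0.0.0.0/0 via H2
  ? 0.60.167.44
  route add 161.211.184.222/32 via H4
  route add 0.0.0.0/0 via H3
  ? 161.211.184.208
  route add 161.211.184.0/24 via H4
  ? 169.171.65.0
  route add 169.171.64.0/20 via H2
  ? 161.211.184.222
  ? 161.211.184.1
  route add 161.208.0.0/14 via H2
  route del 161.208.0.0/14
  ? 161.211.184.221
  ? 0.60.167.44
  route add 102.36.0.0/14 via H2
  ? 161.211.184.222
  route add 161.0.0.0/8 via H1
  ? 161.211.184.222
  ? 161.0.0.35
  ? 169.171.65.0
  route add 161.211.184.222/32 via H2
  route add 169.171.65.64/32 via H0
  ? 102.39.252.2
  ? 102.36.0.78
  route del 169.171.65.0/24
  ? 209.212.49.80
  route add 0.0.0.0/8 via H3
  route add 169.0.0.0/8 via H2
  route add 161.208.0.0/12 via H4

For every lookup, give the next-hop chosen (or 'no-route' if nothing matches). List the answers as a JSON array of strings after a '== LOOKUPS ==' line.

Trace:
  + 64.0.0.0/2 (H2) depth=2
  + 161.211.184.208/28 (H4) depth=28
  lookup 161.211.184.209: bits 1010000111010011101110001101 walk d0:-→d1:-→d2:-→d3:-→d4:-→d5:-→d6:-→d7:-→d8:-→d9:-→d10:-→d11:-→d12:-→d13:-→d14:-→d15:-→d16:-→d17:-→d18:-→d19:-→d20:-→d21:-→d22:-→d23:-→d24:-→d25:-→d26:-→d27:-→d28:H4 -> H4
  + 169.171.65.0/24 (H3) depth=24
  lookup 161.211.184.208: bits 1010000111010011101110001101 walk d0:-→d1:-→d2:-→d3:-→d4:-→d5:-→d6:-→d7:-→d8:-→d9:-→d10:-→d11:-→d12:-→d13:-→d14:-→d15:-→d16:-→d17:-→d18:-→d19:-→d20:-→d21:-→d22:-→d23:-→d24:-→d25:-→d26:-→d27:-→d28:H4 -> H4
  lookup 161.195.184.208: bits 10100001110 walk d0:-→d1:-→d2:-→d3:-→d4:-→d5:-→d6:-→d7:-→d8:-→d9:-→d10:-→d11:- -> no-route
  + 0.60.167.44/32 (H0) depth=32
  + 0.0.0.0/0 (H2) depth=0
  lookup 0.60.167.44: bits 00000000001111001010011100101100 walk d0:H2→d1:-→d2:-→d3:-→d4:-→d5:-→d6:-→d7:-→d8:-→d9:-→d10:-→d11:-→d12:-→d13:-→d14:-→d15:-→d16:-→d17:-→d18:-→d19:-→d20:-→d21:-→d22:-→d23:-→d24:-→d25:-→d26:-→d27:-→d28:-→d29:-→d30:-→d31:-→d32:H0 -> H0
  + 161.211.184.222/32 (H4) depth=32
  + 0.0.0.0/0 (H3) depth=0
  lookup 161.211.184.208: bits 1010000111010011101110001101 walk d0:H3→d1:-→d2:-→d3:-→d4:-→d5:-→d6:-→d7:-→d8:-→d9:-→d10:-→d11:-→d12:-→d13:-→d14:-→d15:-→d16:-→d17:-→d18:-→d19:-→d20:-→d21:-→d22:-→d23:-→d24:-→d25:-→d26:-→d27:-→d28:H4 -> H4
  + 161.211.184.0/24 (H4) depth=24
  lookup 169.171.65.0: bits 101010011010101101000001 walk d0:H3→d1:-→d2:-→d3:-→d4:-→d5:-→d6:-→d7:-→d8:-→d9:-→d10:-→d11:-→d12:-→d13:-→d14:-→d15:-→d16:-→d17:-→d18:-→d19:-→d20:-→d21:-→d22:-→d23:-→d24:H3 -> H3
  + 169.171.64.0/20 (H2) depth=20
  lookup 161.211.184.222: bits 10100001110100111011100011011110 walk d0:H3→d1:-→d2:-→d3:-→d4:-→d5:-→d6:-→d7:-→d8:-→d9:-→d10:-→d11:-→d12:-→d13:-→d14:-→d15:-→d16:-→d17:-→d18:-→d19:-→d20:-→d21:-→d22:-→d23:-→d24:H4→d25:-→d26:-→d27:-→d28:H4→d29:-→d30:-→d31:-→d32:H4 -> H4
  lookup 161.211.184.1: bits 101000011101001110111000 walk d0:H3→d1:-→d2:-→d3:-→d4:-→d5:-→d6:-→d7:-→d8:-→d9:-→d10:-→d11:-→d12:-→d13:-→d14:-→d15:-→d16:-→d17:-→d18:-→d19:-→d20:-→d21:-→d22:-→d23:-→d24:H4 -> H4
  + 161.208.0.0/14 (H2) depth=14
  - 161.208.0.0/14 clear@14
  lookup 161.211.184.221: bits 101000011101001110111000110111 walk d0:H3→d1:-→d2:-→d3:-→d4:-→d5:-→d6:-→d7:-→d8:-→d9:-→d10:-→d11:-→d12:-→d13:-→d14:-→d15:-→d16:-→d17:-→d18:-→d19:-→d20:-→d21:-→d22:-→d23:-→d24:H4→d25:-→d26:-→d27:-→d28:H4→d29:-→d30:- -> H4
  lookup 0.60.167.44: bits 00000000001111001010011100101100 walk d0:H3→d1:-→d2:-→d3:-→d4:-→d5:-→d6:-→d7:-→d8:-→d9:-→d10:-→d11:-→d12:-→d13:-→d14:-→d15:-→d16:-→d17:-→d18:-→d19:-→d20:-→d21:-→d22:-→d23:-→d24:-→d25:-→d26:-→d27:-→d28:-→d29:-→d30:-→d31:-→d32:H0 -> H0
  + 102.36.0.0/14 (H2) depth=14
  lookup 161.211.184.222: bits 10100001110100111011100011011110 walk d0:H3→d1:-→d2:-→d3:-→d4:-→d5:-→d6:-→d7:-→d8:-→d9:-→d10:-→d11:-→d12:-→d13:-→d14:-→d15:-→d16:-→d17:-→d18:-→d19:-→d20:-→d21:-→d22:-→d23:-→d24:H4→d25:-→d26:-→d27:-→d28:H4→d29:-→d30:-→d31:-→d32:H4 -> H4
  + 161.0.0.0/8 (H1) depth=8
  lookup 161.211.184.222: bits 10100001110100111011100011011110 walk d0:H3→d1:-→d2:-→d3:-→d4:-→d5:-→d6:-→d7:-→d8:H1→d9:-→d10:-→d11:-→d12:-→d13:-→d14:-→d15:-→d16:-→d17:-→d18:-→d19:-→d20:-→d21:-→d22:-→d23:-→d24:H4→d25:-→d26:-→d27:-→d28:H4→d29:-→d30:-→d31:-→d32:H4 -> H4
  lookup 161.0.0.35: bits 10100001 walk d0:H3→d1:-→d2:-→d3:-→d4:-→d5:-→d6:-→d7:-→d8:H1 -> H1
  lookup 169.171.65.0: bits 101010011010101101000001 walk d0:H3→d1:-→d2:-→d3:-→d4:-→d5:-→d6:-→d7:-→d8:-→d9:-→d10:-→d11:-→d12:-→d13:-→d14:-→d15:-→d16:-→d17:-→d18:-→d19:-→d20:H2→d21:-→d22:-→d23:-→d24:H3 -> H3
  + 161.211.184.222/32 (H2) depth=32
  + 169.171.65.64/32 (H0) depth=32
  lookup 102.39.252.2: bits 01100110001001 walk d0:H3→d1:-→d2:H2→d3:-→d4:-→d5:-→d6:-→d7:-→d8:-→d9:-→d10:-→d11:-→d12:-→d13:-→d14:H2 -> H2
  lookup 102.36.0.78: bits 01100110001001 walk d0:H3→d1:-→d2:H2→d3:-→d4:-→d5:-→d6:-→d7:-→d8:-→d9:-→d10:-→d11:-→d12:-→d13:-→d14:H2 -> H2
  - 169.171.65.0/24 clear@24
  lookup 209.212.49.80: bits 1 walk d0:H3→d1:- -> H3
  + 0.0.0.0/8 (H3) depth=8
  + 169.0.0.0/8 (H2) depth=8
  + 161.208.0.0/12 (H4) depth=12

== LOOKUPS ==
["H4","H4","no-route","H0","H4","H3","H4","H4","H4","H0","H4","H4","H1","H3","H2","H2","H3"]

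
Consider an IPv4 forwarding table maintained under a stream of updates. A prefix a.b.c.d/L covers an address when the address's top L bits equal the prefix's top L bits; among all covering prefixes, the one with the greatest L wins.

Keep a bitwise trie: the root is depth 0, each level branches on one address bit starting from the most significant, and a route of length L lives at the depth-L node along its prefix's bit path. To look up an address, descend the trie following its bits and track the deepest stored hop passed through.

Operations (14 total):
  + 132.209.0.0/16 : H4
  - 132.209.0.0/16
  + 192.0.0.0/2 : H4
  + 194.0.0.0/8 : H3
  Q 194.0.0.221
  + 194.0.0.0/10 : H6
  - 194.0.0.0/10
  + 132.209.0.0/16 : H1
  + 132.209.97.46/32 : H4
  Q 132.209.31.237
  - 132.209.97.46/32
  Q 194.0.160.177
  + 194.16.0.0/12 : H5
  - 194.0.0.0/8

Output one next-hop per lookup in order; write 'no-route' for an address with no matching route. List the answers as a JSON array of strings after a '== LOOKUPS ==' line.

Trace:
  add 132.209.0.0/16 -> H4 at depth 16
  del 132.209.0.0/16 (clear depth 16)
  add 192.0.0.0/2 -> H4 at depth 2
  add 194.0.0.0/8 -> H3 at depth 8
  lookup 194.0.0.221: bits 11000010 walk d0:-→d1:-→d2:H4→d3:-→d4:-→d5:-→d6:-→d7:-→d8:H3 -> H3
  add 194.0.0.0/10 -> H6 at depth 10
  del 194.0.0.0/10 (clear depth 10)
  add 132.209.0.0/16 -> H1 at depth 16
  add 132.209.97.46/32 -> H4 at depth 32
  lookup 132.209.31.237: bits 10000100110100010 walk d0:-→d1:-→d2:-→d3:-→d4:-→d5:-→d6:-→d7:-→d8:-→d9:-→d10:-→d11:-→d12:-→d13:-→d14:-→d15:-→d16:H1→d17:- -> H1
  del 132.209.97.46/32 (clear depth 32)
  lookup 194.0.160.177: bits 1100001000 walk d0:-→d1:-→d2:H4→d3:-→d4:-→d5:-→d6:-→d7:-→d8:H3→d9:-→d10:- -> H3
  add 194.16.0.0/12 -> H5 at depth 12
  del 194.0.0.0/8 (clear depth 8)

== LOOKUPS ==
["H3","H1","H3"]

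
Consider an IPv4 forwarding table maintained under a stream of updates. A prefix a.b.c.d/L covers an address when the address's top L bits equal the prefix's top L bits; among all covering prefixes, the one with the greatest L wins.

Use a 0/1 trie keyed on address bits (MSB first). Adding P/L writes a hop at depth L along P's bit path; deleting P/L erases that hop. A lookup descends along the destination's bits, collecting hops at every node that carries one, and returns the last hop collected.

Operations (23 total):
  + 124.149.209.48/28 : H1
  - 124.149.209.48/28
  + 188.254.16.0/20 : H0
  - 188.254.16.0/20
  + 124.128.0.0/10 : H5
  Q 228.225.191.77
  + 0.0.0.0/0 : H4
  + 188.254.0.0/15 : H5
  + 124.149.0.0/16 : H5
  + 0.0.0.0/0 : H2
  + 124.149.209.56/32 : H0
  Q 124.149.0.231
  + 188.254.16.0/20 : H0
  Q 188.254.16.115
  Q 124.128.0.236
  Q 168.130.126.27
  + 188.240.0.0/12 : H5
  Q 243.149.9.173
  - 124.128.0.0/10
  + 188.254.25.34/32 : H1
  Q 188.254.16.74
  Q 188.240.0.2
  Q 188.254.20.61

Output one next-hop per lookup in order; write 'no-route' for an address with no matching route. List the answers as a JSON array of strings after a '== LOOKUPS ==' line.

Trace:
  + 124.149.209.48/28 (H1) depth=28
  del 124.149.209.48/28 (clear depth 28)
  + 188.254.16.0/20 (H0) depth=20
  del 188.254.16.0/20 (clear depth 20)
  + 124.128.0.0/10 (H5) depth=10
  lookup 228.225.191.77: bits 1 walk d0:-→d1:- -> no-route
  + 0.0.0.0/0 (H4) depth=0
  + 188.254.0.0/15 (H5) depth=15
  + 124.149.0.0/16 (H5) depth=16
  + 0.0.0.0/0 (H2) depth=0
  + 124.149.209.56/32 (H0) depth=32
  lookup 124.149.0.231: bits 0111110010010101 walk d0:H2→d1:-→d2:-→d3:-→d4:-→d5:-→d6:-→d7:-→d8:-→d9:-→d10:H5→d11:-→d12:-→d13:-→d14:-→d15:-→d16:H5 -> H5
  + 188.254.16.0/20 (H0) depth=20
  lookup 188.254.16.115: bits 10111100111111100001 walk d0:H2→d1:-→d2:-→d3:-→d4:-→d5:-→d6:-→d7:-→d8:-→d9:-→d10:-→d11:-→d12:-→d13:-→d14:-→d15:H5→d16:-→d17:-→d18:-→d19:-→d20:H0 -> H0
  lookup 124.128.0.236: bits 01111100100 walk d0:H2→d1:-→d2:-→d3:-→d4:-→d5:-→d6:-→d7:-→d8:-→d9:-→d10:H5→d11:- -> H5
  lookup 168.130.126.27: bits 101 walk d0:H2→d1:-→d2:-→d3:- -> H2
  + 188.240.0.0/12 (H5) depth=12
  lookup 243.149.9.173: bits 1 walk d0:H2→d1:- -> H2
  del 124.128.0.0/10 (clear depth 10)
  + 188.254.25.34/32 (H1) depth=32
  lookup 188.254.16.74: bits 10111100111111100001 walk d0:H2→d1:-→d2:-→d3:-→d4:-→d5:-→d6:-→d7:-→d8:-→d9:-→d10:-→d11:-→d12:H5→d13:-→d14:-→d15:H5→d16:-→d17:-→d18:-→d19:-→d20:H0 -> H0
  lookup 188.240.0.2: bits 101111001111 walk d0:H2→d1:-→d2:-→d3:-→d4:-→d5:-→d6:-→d7:-→d8:-→d9:-→d10:-→d11:-→d12:H5 -> H5
  lookup 188.254.20.61: bits 10111100111111100001 walk d0:H2→d1:-→d2:-→d3:-→d4:-→d5:-→d6:-→d7:-→d8:-→d9:-→d10:-→d11:-→d12:H5→d13:-→d14:-→d15:H5→d16:-→d17:-→d18:-→d19:-→d20:H0 -> H0

== LOOKUPS ==
["no-route","H5","H0","H5","H2","H2","H0","H5","H0"]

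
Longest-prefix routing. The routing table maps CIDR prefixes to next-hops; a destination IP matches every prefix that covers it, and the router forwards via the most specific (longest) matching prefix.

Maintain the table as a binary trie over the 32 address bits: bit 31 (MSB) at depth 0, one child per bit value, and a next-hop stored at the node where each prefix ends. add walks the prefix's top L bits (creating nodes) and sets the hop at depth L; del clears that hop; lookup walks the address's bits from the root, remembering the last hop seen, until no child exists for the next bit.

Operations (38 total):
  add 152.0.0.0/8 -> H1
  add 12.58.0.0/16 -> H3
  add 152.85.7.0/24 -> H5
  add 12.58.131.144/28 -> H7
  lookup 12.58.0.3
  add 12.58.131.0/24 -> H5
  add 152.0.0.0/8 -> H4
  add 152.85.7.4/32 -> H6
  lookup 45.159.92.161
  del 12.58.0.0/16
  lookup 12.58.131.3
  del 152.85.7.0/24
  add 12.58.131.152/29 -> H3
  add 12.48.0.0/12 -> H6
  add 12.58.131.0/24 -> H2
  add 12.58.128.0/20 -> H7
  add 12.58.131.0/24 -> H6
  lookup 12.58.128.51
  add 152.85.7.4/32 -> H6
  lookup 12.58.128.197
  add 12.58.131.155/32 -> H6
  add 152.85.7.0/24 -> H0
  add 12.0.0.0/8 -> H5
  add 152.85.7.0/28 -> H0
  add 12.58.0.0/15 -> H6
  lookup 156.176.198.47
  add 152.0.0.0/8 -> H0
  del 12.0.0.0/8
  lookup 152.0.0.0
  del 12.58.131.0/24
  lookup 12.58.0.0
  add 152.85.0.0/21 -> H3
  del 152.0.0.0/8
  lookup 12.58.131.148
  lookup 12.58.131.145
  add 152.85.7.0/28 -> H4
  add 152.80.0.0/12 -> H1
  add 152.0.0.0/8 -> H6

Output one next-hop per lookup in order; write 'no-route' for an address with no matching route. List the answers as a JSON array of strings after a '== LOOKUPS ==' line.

Trace:
  + 152.0.0.0/8 (H1) depth=8
  + 12.58.0.0/16 (H3) depth=16
  + 152.85.7.0/24 (H5) depth=24
  + 12.58.131.144/28 (H7) depth=28
  ? 12.58.0.3  path d0:-→d1:-→d2:-→d3:-→d4:-→d5:-→d6:-→d7:-→d8:-→d9:-→d10:-→d11:-→d12:-→d13:-→d14:-→d15:-→d16:H3  best=H3
  + 12.58.131.0/24 (H5) depth=24
  + 152.0.0.0/8 (H4) depth=8
  + 152.85.7.4/32 (H6) depth=32
  ? 45.159.92.161  path d0:-→d1:-→d2:-  best=no-route
  - 12.58.0.0/16 clear@16
  ? 12.58.131.3  path d0:-→d1:-→d2:-→d3:-→d4:-→d5:-→d6:-→d7:-→d8:-→d9:-→d10:-→d11:-→d12:-→d13:-→d14:-→d15:-→d16:-→d17:-→d18:-→d19:-→d20:-→d21:-→d22:-→d23:-→d24:H5  best=H5
  - 152.85.7.0/24 clear@24
  + 12.58.131.152/29 (H3) depth=29
  + 12.48.0.0/12 (H6) depth=12
  + 12.58.131.0/24 (H2) depth=24
  + 12.58.128.0/20 (H7) depth=20
  + 12.58.131.0/24 (H6) depth=24
  ? 12.58.128.51  path d0:-→d1:-→d2:-→d3:-→d4:-→d5:-→d6:-→d7:-→d8:-→d9:-→d10:-→d11:-→d12:H6→d13:-→d14:-→d15:-→d16:-→d17:-→d18:-→d19:-→d20:H7→d21:-→d22:-  best=H7
  + 152.85.7.4/32 (H6) depth=32
  ? 12.58.128.197  path d0:-→d1:-→d2:-→d3:-→d4:-→d5:-→d6:-→d7:-→d8:-→d9:-→d10:-→d11:-→d12:H6→d13:-→d14:-→d15:-→d16:-→d17:-→d18:-→d19:-→d20:H7→d21:-→d22:-  best=H7
  + 12.58.131.155/32 (H6) depth=32
  + 152.85.7.0/24 (H0) depth=24
  + 12.0.0.0/8 (H5) depth=8
  + 152.85.7.0/28 (H0) depth=28
  + 12.58.0.0/15 (H6) depth=15
  ? 156.176.198.47  path d0:-→d1:-→d2:-→d3:-→d4:-→d5:-  best=no-route
  + 152.0.0.0/8 (H0) depth=8
  - 12.0.0.0/8 clear@8
  ? 152.0.0.0  path d0:-→d1:-→d2:-→d3:-→d4:-→d5:-→d6:-→d7:-→d8:H0→d9:-  best=H0
  - 12.58.131.0/24 clear@24
  ? 12.58.0.0  path d0:-→d1:-→d2:-→d3:-→d4:-→d5:-→d6:-→d7:-→d8:-→d9:-→d10:-→d11:-→d12:H6→d13:-→d14:-→d15:H6→d16:-  best=H6
  + 152.85.0.0/21 (H3) depth=21
  - 152.0.0.0/8 clear@8
  ? 12.58.131.148  path d0:-→d1:-→d2:-→d3:-→d4:-→d5:-→d6:-→d7:-→d8:-→d9:-→d10:-→d11:-→d12:H6→d13:-→d14:-→d15:H6→d16:-→d17:-→d18:-→d19:-→d20:H7→d21:-→d22:-→d23:-→d24:-→d25:-→d26:-→d27:-→d28:H7  best=H7
  ? 12.58.131.145  path d0:-→d1:-→d2:-→d3:-→d4:-→d5:-→d6:-→d7:-→d8:-→d9:-→d10:-→d11:-→d12:H6→d13:-→d14:-→d15:H6→d16:-→d17:-→d18:-→d19:-→d20:H7→d21:-→d22:-→d23:-→d24:-→d25:-→d26:-→d27:-→d28:H7  best=H7
  + 152.85.7.0/28 (H4) depth=28
  + 152.80.0.0/12 (H1) depth=12
  + 152.0.0.0/8 (H6) depth=8

== LOOKUPS ==
["H3","no-route","H5","H7","H7","no-route","H0","H6","H7","H7"]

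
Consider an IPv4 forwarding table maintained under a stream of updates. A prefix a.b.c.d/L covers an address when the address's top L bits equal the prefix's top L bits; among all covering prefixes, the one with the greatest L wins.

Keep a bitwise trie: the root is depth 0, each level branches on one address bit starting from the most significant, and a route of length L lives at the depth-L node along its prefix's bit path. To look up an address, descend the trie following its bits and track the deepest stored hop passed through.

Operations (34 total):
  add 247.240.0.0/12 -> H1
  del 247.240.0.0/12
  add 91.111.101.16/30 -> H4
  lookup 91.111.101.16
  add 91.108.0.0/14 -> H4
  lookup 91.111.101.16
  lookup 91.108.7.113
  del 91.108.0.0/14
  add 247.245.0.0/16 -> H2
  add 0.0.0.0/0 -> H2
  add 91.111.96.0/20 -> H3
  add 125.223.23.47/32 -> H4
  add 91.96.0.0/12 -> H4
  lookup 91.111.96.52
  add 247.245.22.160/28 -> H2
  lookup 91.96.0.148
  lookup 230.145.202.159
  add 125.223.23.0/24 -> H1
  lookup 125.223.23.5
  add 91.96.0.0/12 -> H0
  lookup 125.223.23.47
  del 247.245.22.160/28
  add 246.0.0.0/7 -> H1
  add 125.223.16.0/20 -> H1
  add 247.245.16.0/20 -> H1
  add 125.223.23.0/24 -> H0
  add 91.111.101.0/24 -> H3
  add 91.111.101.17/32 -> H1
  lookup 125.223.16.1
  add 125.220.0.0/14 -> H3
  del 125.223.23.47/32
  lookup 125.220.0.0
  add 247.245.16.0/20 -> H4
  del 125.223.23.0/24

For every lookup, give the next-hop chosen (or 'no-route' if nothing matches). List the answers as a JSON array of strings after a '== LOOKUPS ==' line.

Process each operation:
  add 247.240.0.0/12 -> H1 at depth 12
  - 247.240.0.0/12 clear@12
  add 91.111.101.16/30 -> H4 at depth 30
  lookup 91.111.101.16: bits 010110110110111101100101000100 walk d0:-→d1:-→d2:-→d3:-→d4:-→d5:-→d6:-→d7:-→d8:-→d9:-→d10:-→d11:-→d12:-→d13:-→d14:-→d15:-→d16:-→d17:-→d18:-→d19:-→d20:-→d21:-→d22:-→d23:-→d24:-→d25:-→d26:-→d27:-→d28:-→d29:-→d30:H4 -> H4
  add 91.108.0.0/14 -> H4 at depth 14
  lookup 91.111.101.16: bits 010110110110111101100101000100 walk d0:-→d1:-→d2:-→d3:-→d4:-→d5:-→d6:-→d7:-→d8:-→d9:-→d10:-→d11:-→d12:-→d13:-→d14:H4→d15:-→d16:-→d17:-→d18:-→d19:-→d20:-→d21:-→d22:-→d23:-→d24:-→d25:-→d26:-→d27:-→d28:-→d29:-→d30:H4 -> H4
  lookup 91.108.7.113: bits 01011011011011 walk d0:-→d1:-→d2:-→d3:-→d4:-→d5:-→d6:-→d7:-→d8:-→d9:-→d10:-→d11:-→d12:-→d13:-→d14:H4 -> H4
  - 91.108.0.0/14 clear@14
  add 247.245.0.0/16 -> H2 at depth 16
  add 0.0.0.0/0 -> H2 at depth 0
  add 91.111.96.0/20 -> H3 at depth 20
  add 125.223.23.47/32 -> H4 at depth 32
  add 91.96.0.0/12 -> H4 at depth 12
  lookup 91.111.96.52: bits 010110110110111101100 walk d0:H2→d1:-→d2:-→d3:-→d4:-→d5:-→d6:-→d7:-→d8:-→d9:-→d10:-→d11:-→d12:H4→d13:-→d14:-→d15:-→d16:-→d17:-→d18:-→d19:-→d20:H3→d21:- -> H3
  add 247.245.22.160/28 -> H2 at depth 28
  lookup 91.96.0.148: bits 010110110110 walk d0:H2→d1:-→d2:-→d3:-→d4:-→d5:-→d6:-→d7:-→d8:-→d9:-→d10:-→d11:-→d12:H4 -> H4
  lookup 230.145.202.159: bits 111 walk d0:H2→d1:-→d2:-→d3:- -> H2
  add 125.223.23.0/24 -> H1 at depth 24
  lookup 125.223.23.5: bits 01111101110111110001011100 walk d0:H2→d1:-→d2:-→d3:-→d4:-→d5:-→d6:-→d7:-→d8:-→d9:-→d10:-→d11:-→d12:-→d13:-→d14:-→d15:-→d16:-→d17:-→d18:-→d19:-→d20:-→d21:-→d22:-→d23:-→d24:H1→d25:-→d26:- -> H1
  add 91.96.0.0/12 -> H0 at depth 12
  lookup 125.223.23.47: bits 01111101110111110001011100101111 walk d0:H2→d1:-→d2:-→d3:-→d4:-→d5:-→d6:-→d7:-→d8:-→d9:-→d10:-→d11:-→d12:-→d13:-→d14:-→d15:-→d16:-→d17:-→d18:-→d19:-→d20:-→d21:-→d22:-→d23:-→d24:H1→d25:-→d26:-→d27:-→d28:-→d29:-→d30:-→d31:-→d32:H4 -> H4
  - 247.245.22.160/28 clear@28
  add 246.0.0.0/7 -> H1 at depth 7
  add 125.223.16.0/20 -> H1 at depth 20
  add 247.245.16.0/20 -> H1 at depth 20
  add 125.223.23.0/24 -> H0 at depth 24
  add 91.111.101.0/24 -> H3 at depth 24
  add 91.111.101.17/32 -> H1 at depth 32
  lookup 125.223.16.1: bits 011111011101111100010 walk d0:H2→d1:-→d2:-→d3:-→d4:-→d5:-→d6:-→d7:-→d8:-→d9:-→d10:-→d11:-→d12:-→d13:-→d14:-→d15:-→d16:-→d17:-→d18:-→d19:-→d20:H1→d21:- -> H1
  add 125.220.0.0/14 -> H3 at depth 14
  - 125.223.23.47/32 clear@32
  lookup 125.220.0.0: bits 01111101110111 walk d0:H2→d1:-→d2:-→d3:-→d4:-→d5:-→d6:-→d7:-→d8:-→d9:-→d10:-→d11:-→d12:-→d13:-→d14:H3 -> H3
  add 247.245.16.0/20 -> H4 at depth 20
  - 125.223.23.0/24 clear@24

== LOOKUPS ==
["H4","H4","H4","H3","H4","H2","H1","H4","H1","H3"]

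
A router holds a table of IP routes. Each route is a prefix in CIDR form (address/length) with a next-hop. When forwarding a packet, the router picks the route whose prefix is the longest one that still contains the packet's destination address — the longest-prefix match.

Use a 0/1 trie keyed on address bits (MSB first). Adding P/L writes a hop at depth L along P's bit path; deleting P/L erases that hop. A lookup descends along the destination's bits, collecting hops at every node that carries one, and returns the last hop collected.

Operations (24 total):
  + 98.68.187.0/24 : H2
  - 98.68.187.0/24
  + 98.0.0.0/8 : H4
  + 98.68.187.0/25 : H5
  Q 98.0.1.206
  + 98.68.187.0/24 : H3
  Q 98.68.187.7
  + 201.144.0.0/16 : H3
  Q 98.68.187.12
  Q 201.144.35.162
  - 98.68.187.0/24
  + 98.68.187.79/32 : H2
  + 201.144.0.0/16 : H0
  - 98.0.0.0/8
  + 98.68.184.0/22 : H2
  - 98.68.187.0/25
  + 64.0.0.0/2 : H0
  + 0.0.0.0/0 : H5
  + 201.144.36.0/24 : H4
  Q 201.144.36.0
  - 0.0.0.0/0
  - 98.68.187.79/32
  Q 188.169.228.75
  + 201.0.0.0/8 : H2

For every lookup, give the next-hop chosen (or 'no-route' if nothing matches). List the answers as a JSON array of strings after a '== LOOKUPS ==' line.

Process each operation:
  + 98.68.187.0/24 (H2) depth=24
  - 98.68.187.0/24 clear@24
  + 98.0.0.0/8 (H4) depth=8
  + 98.68.187.0/25 (H5) depth=25
  Q 98.0.1.206: descend 011000100 ; hops seen [H4] ; pick H4
  + 98.68.187.0/24 (H3) depth=24
  Q 98.68.187.7: descend 0110001001000100101110110 ; hops seen [H4,H3,H5] ; pick H5
  + 201.144.0.0/16 (H3) depth=16
  Q 98.68.187.12: descend 0110001001000100101110110 ; hops seen [H4,H3,H5] ; pick H5
  Q 201.144.35.162: descend 1100100110010000 ; hops seen [H3] ; pick H3
  - 98.68.187.0/24 clear@24
  + 98.68.187.79/32 (H2) depth=32
  + 201.144.0.0/16 (H0) depth=16
  - 98.0.0.0/8 clear@8
  + 98.68.184.0/22 (H2) depth=22
  - 98.68.187.0/25 clear@25
  + 64.0.0.0/2 (H0) depth=2
  + 0.0.0.0/0 (H5) depth=0
  + 201.144.36.0/24 (H4) depth=24
  Q 201.144.36.0: descend 110010011001000000100100 ; hops seen [H5,H0,H4] ; pick H4
  - 0.0.0.0/0 clear@0
  - 98.68.187.79/32 clear@32
  Q 188.169.228.75: descend 1 ; hops seen [∅] ; pick no-route
  + 201.0.0.0/8 (H2) depth=8

== LOOKUPS ==
["H4","H5","H5","H3","H4","no-route"]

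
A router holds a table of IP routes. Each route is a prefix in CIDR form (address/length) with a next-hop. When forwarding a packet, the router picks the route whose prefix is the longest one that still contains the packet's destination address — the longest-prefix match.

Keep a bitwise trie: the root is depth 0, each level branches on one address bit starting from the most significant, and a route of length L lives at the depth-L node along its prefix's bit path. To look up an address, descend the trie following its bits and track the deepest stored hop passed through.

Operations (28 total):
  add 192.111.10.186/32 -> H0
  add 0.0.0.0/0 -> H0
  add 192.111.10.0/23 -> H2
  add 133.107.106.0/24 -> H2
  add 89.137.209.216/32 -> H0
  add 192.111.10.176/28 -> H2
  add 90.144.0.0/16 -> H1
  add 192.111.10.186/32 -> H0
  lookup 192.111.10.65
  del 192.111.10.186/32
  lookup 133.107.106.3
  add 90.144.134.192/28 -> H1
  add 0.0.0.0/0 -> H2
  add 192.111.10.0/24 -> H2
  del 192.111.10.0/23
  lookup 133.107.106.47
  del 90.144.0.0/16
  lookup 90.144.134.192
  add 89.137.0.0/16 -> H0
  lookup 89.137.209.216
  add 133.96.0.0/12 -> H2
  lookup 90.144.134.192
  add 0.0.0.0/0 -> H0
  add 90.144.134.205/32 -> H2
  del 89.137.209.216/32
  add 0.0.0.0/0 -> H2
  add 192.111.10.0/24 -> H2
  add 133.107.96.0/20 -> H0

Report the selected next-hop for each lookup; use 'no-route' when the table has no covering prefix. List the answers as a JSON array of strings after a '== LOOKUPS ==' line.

Trace:
  add 192.111.10.186/32 -> H0 at depth 32
  add 0.0.0.0/0 -> H0 at depth 0
  add 192.111.10.0/23 -> H2 at depth 23
  add 133.107.106.0/24 -> H2 at depth 24
  add 89.137.209.216/32 -> H0 at depth 32
  add 192.111.10.176/28 -> H2 at depth 28
  add 90.144.0.0/16 -> H1 at depth 16
  add 192.111.10.186/32 -> H0 at depth 32
  ? 192.111.10.65  path d0:H0→d1:-→d2:-→d3:-→d4:-→d5:-→d6:-→d7:-→d8:-→d9:-→d10:-→d11:-→d12:-→d13:-→d14:-→d15:-→d16:-→d17:-→d18:-→d19:-→d20:-→d21:-→d22:-→d23:H2→d24:-  best=H2
  del 192.111.10.186/32 (clear depth 32)
  ? 133.107.106.3  path d0:H0→d1:-→d2:-→d3:-→d4:-→d5:-→d6:-→d7:-→d8:-→d9:-→d10:-→d11:-→d12:-→d13:-→d14:-→d15:-→d16:-→d17:-→d18:-→d19:-→d20:-→d21:-→d22:-→d23:-→d24:H2  best=H2
  add 90.144.134.192/28 -> H1 at depth 28
  add 0.0.0.0/0 -> H2 at depth 0
  add 192.111.10.0/24 -> H2 at depth 24
  del 192.111.10.0/23 (clear depth 23)
  ? 133.107.106.47  path d0:H2→d1:-→d2:-→d3:-→d4:-→d5:-→d6:-→d7:-→d8:-→d9:-→d10:-→d11:-→d12:-→d13:-→d14:-→d15:-→d16:-→d17:-→d18:-→d19:-→d20:-→d21:-→d22:-→d23:-→d24:H2  best=H2
  del 90.144.0.0/16 (clear depth 16)
  ? 90.144.134.192  path d0:H2→d1:-→d2:-→d3:-→d4:-→d5:-→d6:-→d7:-→d8:-→d9:-→d10:-→d11:-→d12:-→d13:-→d14:-→d15:-→d16:-→d17:-→d18:-→d19:-→d20:-→d21:-→d22:-→d23:-→d24:-→d25:-→d26:-→d27:-→d28:H1  best=H1
  add 89.137.0.0/16 -> H0 at depth 16
  ? 89.137.209.216  path d0:H2→d1:-→d2:-→d3:-→d4:-→d5:-→d6:-→d7:-→d8:-→d9:-→d10:-→d11:-→d12:-→d13:-→d14:-→d15:-→d16:H0→d17:-→d18:-→d19:-→d20:-→d21:-→d22:-→d23:-→d24:-→d25:-→d26:-→d27:-→d28:-→d29:-→d30:-→d31:-→d32:H0  best=H0
  add 133.96.0.0/12 -> H2 at depth 12
  ? 90.144.134.192  path d0:H2→d1:-→d2:-→d3:-→d4:-→d5:-→d6:-→d7:-→d8:-→d9:-→d10:-→d11:-→d12:-→d13:-→d14:-→d15:-→d16:-→d17:-→d18:-→d19:-→d20:-→d21:-→d22:-→d23:-→d24:-→d25:-→d26:-→d27:-→d28:H1  best=H1
  add 0.0.0.0/0 -> H0 at depth 0
  add 90.144.134.205/32 -> H2 at depth 32
  del 89.137.209.216/32 (clear depth 32)
  add 0.0.0.0/0 -> H2 at depth 0
  add 192.111.10.0/24 -> H2 at depth 24
  add 133.107.96.0/20 -> H0 at depth 20

== LOOKUPS ==
["H2","H2","H2","H1","H0","H1"]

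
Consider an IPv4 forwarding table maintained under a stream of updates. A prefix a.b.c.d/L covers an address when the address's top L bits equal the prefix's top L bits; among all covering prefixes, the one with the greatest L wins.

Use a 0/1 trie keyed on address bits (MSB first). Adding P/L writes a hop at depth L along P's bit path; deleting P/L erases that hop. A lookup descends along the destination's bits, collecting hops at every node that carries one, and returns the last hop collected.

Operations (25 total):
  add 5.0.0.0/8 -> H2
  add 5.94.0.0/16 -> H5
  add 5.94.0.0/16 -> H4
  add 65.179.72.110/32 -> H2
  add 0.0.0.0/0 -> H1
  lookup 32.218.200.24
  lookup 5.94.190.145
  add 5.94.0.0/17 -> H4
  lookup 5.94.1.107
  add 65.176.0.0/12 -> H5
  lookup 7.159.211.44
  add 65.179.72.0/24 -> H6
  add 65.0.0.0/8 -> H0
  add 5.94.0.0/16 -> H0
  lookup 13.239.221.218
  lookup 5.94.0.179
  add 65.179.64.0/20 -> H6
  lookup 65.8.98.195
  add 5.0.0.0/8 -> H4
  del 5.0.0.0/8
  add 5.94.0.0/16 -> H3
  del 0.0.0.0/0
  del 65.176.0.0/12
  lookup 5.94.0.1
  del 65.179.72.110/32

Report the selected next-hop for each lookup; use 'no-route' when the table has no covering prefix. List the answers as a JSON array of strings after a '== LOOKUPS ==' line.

Trace:
  add 5.0.0.0/8 -> H2 at depth 8
  add 5.94.0.0/16 -> H5 at depth 16
  add 5.94.0.0/16 -> H4 at depth 16
  add 65.179.72.110/32 -> H2 at depth 32
  add 0.0.0.0/0 -> H1 at depth 0
  lookup 32.218.200.24: bits 00 walk d0:H1→d1:-→d2:- -> H1
  lookup 5.94.190.145: bits 0000010101011110 walk d0:H1→d1:-→d2:-→d3:-→d4:-→d5:-→d6:-→d7:-→d8:H2→d9:-→d10:-→d11:-→d12:-→d13:-→d14:-→d15:-→d16:H4 -> H4
  add 5.94.0.0/17 -> H4 at depth 17
  lookup 5.94.1.107: bits 00000101010111100 walk d0:H1→d1:-→d2:-→d3:-→d4:-→d5:-→d6:-→d7:-→d8:H2→d9:-→d10:-→d11:-→d12:-→d13:-→d14:-→d15:-→d16:H4→d17:H4 -> H4
  add 65.176.0.0/12 -> H5 at depth 12
  lookup 7.159.211.44: bits 000001 walk d0:H1→d1:-→d2:-→d3:-→d4:-→d5:-→d6:- -> H1
  add 65.179.72.0/24 -> H6 at depth 24
  add 65.0.0.0/8 -> H0 at depth 8
  add 5.94.0.0/16 -> H0 at depth 16
  lookup 13.239.221.218: bits 0000 walk d0:H1→d1:-→d2:-→d3:-→d4:- -> H1
  lookup 5.94.0.179: bits 00000101010111100 walk d0:H1→d1:-→d2:-→d3:-→d4:-→d5:-→d6:-→d7:-→d8:H2→d9:-→d10:-→d11:-→d12:-→d13:-→d14:-→d15:-→d16:H0→d17:H4 -> H4
  add 65.179.64.0/20 -> H6 at depth 20
  lookup 65.8.98.195: bits 01000001 walk d0:H1→d1:-→d2:-→d3:-→d4:-→d5:-→d6:-→d7:-→d8:H0 -> H0
  add 5.0.0.0/8 -> H4 at depth 8
  - 5.0.0.0/8 clear@8
  add 5.94.0.0/16 -> H3 at depth 16
  - 0.0.0.0/0 clear@0
  - 65.176.0.0/12 clear@12
  lookup 5.94.0.1: bits 00000101010111100 walk d0:-→d1:-→d2:-→d3:-→d4:-→d5:-→d6:-→d7:-→d8:-→d9:-→d10:-→d11:-→d12:-→d13:-→d14:-→d15:-→d16:H3→d17:H4 -> H4
  - 65.179.72.110/32 clear@32

== LOOKUPS ==
["H1","H4","H4","H1","H1","H4","H0","H4"]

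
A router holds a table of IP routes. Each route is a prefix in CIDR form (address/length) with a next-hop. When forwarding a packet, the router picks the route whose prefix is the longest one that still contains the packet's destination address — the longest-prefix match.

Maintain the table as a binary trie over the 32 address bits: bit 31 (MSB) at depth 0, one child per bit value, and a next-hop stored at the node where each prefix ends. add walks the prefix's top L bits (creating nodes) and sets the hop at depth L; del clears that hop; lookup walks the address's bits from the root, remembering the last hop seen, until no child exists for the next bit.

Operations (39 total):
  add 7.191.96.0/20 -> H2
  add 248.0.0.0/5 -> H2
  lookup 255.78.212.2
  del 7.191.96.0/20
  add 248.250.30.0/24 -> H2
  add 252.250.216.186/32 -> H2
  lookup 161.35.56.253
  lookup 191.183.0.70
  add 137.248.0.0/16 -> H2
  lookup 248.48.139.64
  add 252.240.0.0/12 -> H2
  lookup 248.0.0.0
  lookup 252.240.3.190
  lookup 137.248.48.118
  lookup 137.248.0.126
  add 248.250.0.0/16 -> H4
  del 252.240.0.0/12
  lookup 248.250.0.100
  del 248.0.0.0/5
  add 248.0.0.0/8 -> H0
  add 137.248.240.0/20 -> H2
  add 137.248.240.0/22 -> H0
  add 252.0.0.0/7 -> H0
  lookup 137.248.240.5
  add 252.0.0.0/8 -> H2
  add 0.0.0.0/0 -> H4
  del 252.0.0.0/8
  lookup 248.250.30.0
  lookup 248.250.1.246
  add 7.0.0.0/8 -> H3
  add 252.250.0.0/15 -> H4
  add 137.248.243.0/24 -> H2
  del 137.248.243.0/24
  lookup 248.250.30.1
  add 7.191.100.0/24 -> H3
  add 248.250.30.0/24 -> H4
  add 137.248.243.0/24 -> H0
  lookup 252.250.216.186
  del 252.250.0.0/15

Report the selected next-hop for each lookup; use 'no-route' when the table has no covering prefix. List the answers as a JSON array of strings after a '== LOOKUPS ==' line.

Trace:
  + 7.191.96.0/20 (H2) depth=20
  + 248.0.0.0/5 (H2) depth=5
  Q 255.78.212.2: descend 11111 ; hops seen [H2] ; pick H2
  - 7.191.96.0/20 clear@20
  + 248.250.30.0/24 (H2) depth=24
  + 252.250.216.186/32 (H2) depth=32
  Q 161.35.56.253: descend 1 ; hops seen [∅] ; pick no-route
  Q 191.183.0.70: descend 1 ; hops seen [∅] ; pick no-route
  + 137.248.0.0/16 (H2) depth=16
  Q 248.48.139.64: descend 11111000 ; hops seen [H2] ; pick H2
  + 252.240.0.0/12 (H2) depth=12
  Q 248.0.0.0: descend 11111000 ; hops seen [H2] ; pick H2
  Q 252.240.3.190: descend 111111001111 ; hops seen [H2,H2] ; pick H2
  Q 137.248.48.118: descend 1000100111111000 ; hops seen [H2] ; pick H2
  Q 137.248.0.126: descend 1000100111111000 ; hops seen [H2] ; pick H2
  + 248.250.0.0/16 (H4) depth=16
  - 252.240.0.0/12 clear@12
  Q 248.250.0.100: descend 1111100011111010000 ; hops seen [H2,H4] ; pick H4
  - 248.0.0.0/5 clear@5
  + 248.0.0.0/8 (H0) depth=8
  + 137.248.240.0/20 (H2) depth=20
  + 137.248.240.0/22 (H0) depth=22
  + 252.0.0.0/7 (H0) depth=7
  Q 137.248.240.5: descend 1000100111111000111100 ; hops seen [H2,H2,H0] ; pick H0
  + 252.0.0.0/8 (H2) depth=8
  + 0.0.0.0/0 (H4) depth=0
  - 252.0.0.0/8 clear@8
  Q 248.250.30.0: descend 111110001111101000011110 ; hops seen [H4,H0,H4,H2] ; pick H2
  Q 248.250.1.246: descend 1111100011111010000 ; hops seen [H4,H0,H4] ; pick H4
  + 7.0.0.0/8 (H3) depth=8
  + 252.250.0.0/15 (H4) depth=15
  + 137.248.243.0/24 (H2) depth=24
  - 137.248.243.0/24 clear@24
  Q 248.250.30.1: descend 111110001111101000011110 ; hops seen [H4,H0,H4,H2] ; pick H2
  + 7.191.100.0/24 (H3) depth=24
  + 248.250.30.0/24 (H4) depth=24
  + 137.248.243.0/24 (H0) depth=24
  Q 252.250.216.186: descend 11111100111110101101100010111010 ; hops seen [H4,H0,H4,H2] ; pick H2
  - 252.250.0.0/15 clear@15

== LOOKUPS ==
["H2","no-route","no-route","H2","H2","H2","H2","H2","H4","H0","H2","H4","H2","H2"]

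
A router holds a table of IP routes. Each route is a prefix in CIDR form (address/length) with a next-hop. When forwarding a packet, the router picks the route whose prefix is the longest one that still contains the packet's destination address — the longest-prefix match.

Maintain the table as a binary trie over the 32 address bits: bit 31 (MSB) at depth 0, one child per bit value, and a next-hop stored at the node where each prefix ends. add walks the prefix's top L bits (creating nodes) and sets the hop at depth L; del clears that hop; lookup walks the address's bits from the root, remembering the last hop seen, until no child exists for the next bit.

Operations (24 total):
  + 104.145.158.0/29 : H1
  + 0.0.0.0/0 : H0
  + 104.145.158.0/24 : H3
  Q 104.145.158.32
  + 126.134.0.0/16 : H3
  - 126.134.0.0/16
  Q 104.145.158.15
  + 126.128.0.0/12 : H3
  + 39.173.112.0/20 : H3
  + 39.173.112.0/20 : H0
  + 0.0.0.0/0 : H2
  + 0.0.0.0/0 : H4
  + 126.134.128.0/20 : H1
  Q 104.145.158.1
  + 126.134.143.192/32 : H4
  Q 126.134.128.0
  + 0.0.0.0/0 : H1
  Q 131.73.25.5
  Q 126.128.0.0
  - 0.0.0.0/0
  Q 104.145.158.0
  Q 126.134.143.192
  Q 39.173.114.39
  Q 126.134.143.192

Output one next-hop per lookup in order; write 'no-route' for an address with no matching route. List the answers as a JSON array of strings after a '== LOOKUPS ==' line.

Trace:
  + 104.145.158.0/29 (H1) depth=29
  + 0.0.0.0/0 (H0) depth=0
  + 104.145.158.0/24 (H3) depth=24
  lookup 104.145.158.32: bits 01101000100100011001111000 walk d0:H0→d1:-→d2:-→d3:-→d4:-→d5:-→d6:-→d7:-→d8:-→d9:-→d10:-→d11:-→d12:-→d13:-→d14:-→d15:-→d16:-→d17:-→d18:-→d19:-→d20:-→d21:-→d22:-→d23:-→d24:H3→d25:-→d26:- -> H3
  + 126.134.0.0/16 (H3) depth=16
  - 126.134.0.0/16 clear@16
  lookup 104.145.158.15: bits 0110100010010001100111100000 walk d0:H0→d1:-→d2:-→d3:-→d4:-→d5:-→d6:-→d7:-→d8:-→d9:-→d10:-→d11:-→d12:-→d13:-→d14:-→d15:-→d16:-→d17:-→d18:-→d19:-→d20:-→d21:-→d22:-→d23:-→d24:H3→d25:-→d26:-→d27:-→d28:- -> H3
  + 126.128.0.0/12 (H3) depth=12
  + 39.173.112.0/20 (H3) depth=20
  + 39.173.112.0/20 (H0) depth=20
  + 0.0.0.0/0 (H2) depth=0
  + 0.0.0.0/0 (H4) depth=0
  + 126.134.128.0/20 (H1) depth=20
  lookup 104.145.158.1: bits 01101000100100011001111000000 walk d0:H4→d1:-→d2:-→d3:-→d4:-→d5:-→d6:-→d7:-→d8:-→d9:-→d10:-→d11:-→d12:-→d13:-→d14:-→d15:-→d16:-→d17:-→d18:-→d19:-→d20:-→d21:-→d22:-→d23:-→d24:H3→d25:-→d26:-→d27:-→d28:-→d29:H1 -> H1
  + 126.134.143.192/32 (H4) depth=32
  lookup 126.134.128.0: bits 01111110100001101000 walk d0:H4→d1:-→d2:-→d3:-→d4:-→d5:-→d6:-→d7:-→d8:-→d9:-→d10:-→d11:-→d12:H3→d13:-→d14:-→d15:-→d16:-→d17:-→d18:-→d19:-→d20:H1 -> H1
  + 0.0.0.0/0 (H1) depth=0
  lookup 131.73.25.5: bits ε walk d0:H1 -> H1
  lookup 126.128.0.0: bits 0111111010000 walk d0:H1→d1:-→d2:-→d3:-→d4:-→d5:-→d6:-→d7:-→d8:-→d9:-→d10:-→d11:-→d12:H3→d13:- -> H3
  - 0.0.0.0/0 clear@0
  lookup 104.145.158.0: bits 01101000100100011001111000000 walk d0:-→d1:-→d2:-→d3:-→d4:-→d5:-→d6:-→d7:-→d8:-→d9:-→d10:-→d11:-→d12:-→d13:-→d14:-→d15:-→d16:-→d17:-→d18:-→d19:-→d20:-→d21:-→d22:-→d23:-→d24:H3→d25:-→d26:-→d27:-→d28:-→d29:H1 -> H1
  lookup 126.134.143.192: bits 01111110100001101000111111000000 walk d0:-→d1:-→d2:-→d3:-→d4:-→d5:-→d6:-→d7:-→d8:-→d9:-→d10:-→d11:-→d12:H3→d13:-→d14:-→d15:-→d16:-→d17:-→d18:-→d19:-→d20:H1→d21:-→d22:-→d23:-→d24:-→d25:-→d26:-→d27:-→d28:-→d29:-→d30:-→d31:-→d32:H4 -> H4
  lookup 39.173.114.39: bits 00100111101011010111 walk d0:-→d1:-→d2:-→d3:-→d4:-→d5:-→d6:-→d7:-→d8:-→d9:-→d10:-→d11:-→d12:-→d13:-→d14:-→d15:-→d16:-→d17:-→d18:-→d19:-→d20:H0 -> H0
  lookup 126.134.143.192: bits 01111110100001101000111111000000 walk d0:-→d1:-→d2:-→d3:-→d4:-→d5:-→d6:-→d7:-→d8:-→d9:-→d10:-→d11:-→d12:H3→d13:-→d14:-→d15:-→d16:-→d17:-→d18:-→d19:-→d20:H1→d21:-→d22:-→d23:-→d24:-→d25:-→d26:-→d27:-→d28:-→d29:-→d30:-→d31:-→d32:H4 -> H4

== LOOKUPS ==
["H3","H3","H1","H1","H1","H3","H1","H4","H0","H4"]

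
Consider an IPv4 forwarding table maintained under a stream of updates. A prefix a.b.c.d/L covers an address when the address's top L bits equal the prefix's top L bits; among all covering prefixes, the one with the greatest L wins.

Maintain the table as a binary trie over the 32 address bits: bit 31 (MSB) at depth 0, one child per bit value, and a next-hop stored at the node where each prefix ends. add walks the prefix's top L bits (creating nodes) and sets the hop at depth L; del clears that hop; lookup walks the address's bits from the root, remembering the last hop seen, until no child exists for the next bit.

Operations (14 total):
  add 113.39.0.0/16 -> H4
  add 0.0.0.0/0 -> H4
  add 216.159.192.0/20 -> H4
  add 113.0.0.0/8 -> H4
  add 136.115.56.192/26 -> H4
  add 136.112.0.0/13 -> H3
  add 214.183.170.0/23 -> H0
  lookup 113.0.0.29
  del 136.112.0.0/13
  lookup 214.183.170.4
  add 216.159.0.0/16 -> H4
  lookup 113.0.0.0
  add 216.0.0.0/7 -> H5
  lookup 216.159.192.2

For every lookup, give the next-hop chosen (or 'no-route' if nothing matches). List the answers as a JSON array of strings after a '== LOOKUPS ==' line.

Trace:
  add 113.39.0.0/16 -> H4 at depth 16
  add 0.0.0.0/0 -> H4 at depth 0
  add 216.159.192.0/20 -> H4 at depth 20
  add 113.0.0.0/8 -> H4 at depth 8
  add 136.115.56.192/26 -> H4 at depth 26
  add 136.112.0.0/13 -> H3 at depth 13
  add 214.183.170.0/23 -> H0 at depth 23
  Q 113.0.0.29: descend 0111000100 ; hops seen [H4,H4] ; pick H4
  del 136.112.0.0/13 (clear depth 13)
  Q 214.183.170.4: descend 11010110101101111010101 ; hops seen [H4,H0] ; pick H0
  add 216.159.0.0/16 -> H4 at depth 16
  Q 113.0.0.0: descend 0111000100 ; hops seen [H4,H4] ; pick H4
  add 216.0.0.0/7 -> H5 at depth 7
  Q 216.159.192.2: descend 11011000100111111100 ; hops seen [H4,H5,H4,H4] ; pick H4

== LOOKUPS ==
["H4","H0","H4","H4"]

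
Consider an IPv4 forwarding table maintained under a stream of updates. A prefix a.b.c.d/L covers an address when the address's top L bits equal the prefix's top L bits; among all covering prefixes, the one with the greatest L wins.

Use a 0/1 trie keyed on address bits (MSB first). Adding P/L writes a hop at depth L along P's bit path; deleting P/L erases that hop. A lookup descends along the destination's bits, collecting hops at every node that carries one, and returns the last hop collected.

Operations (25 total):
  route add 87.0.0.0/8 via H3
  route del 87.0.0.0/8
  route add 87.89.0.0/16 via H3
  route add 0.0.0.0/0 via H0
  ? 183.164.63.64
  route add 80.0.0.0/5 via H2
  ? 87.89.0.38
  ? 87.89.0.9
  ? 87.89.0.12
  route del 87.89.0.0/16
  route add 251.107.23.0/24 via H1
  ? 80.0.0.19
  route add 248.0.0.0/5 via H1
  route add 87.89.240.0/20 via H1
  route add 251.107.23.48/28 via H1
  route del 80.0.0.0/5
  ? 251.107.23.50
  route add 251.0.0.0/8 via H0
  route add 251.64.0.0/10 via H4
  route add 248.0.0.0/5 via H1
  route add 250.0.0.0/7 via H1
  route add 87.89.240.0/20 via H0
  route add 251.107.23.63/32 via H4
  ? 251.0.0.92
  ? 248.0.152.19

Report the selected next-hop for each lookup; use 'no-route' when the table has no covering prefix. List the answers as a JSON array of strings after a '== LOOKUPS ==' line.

Process each operation:
  + 87.0.0.0/8 (H3) depth=8
  - 87.0.0.0/8 clear@8
  + 87.89.0.0/16 (H3) depth=16
  + 0.0.0.0/0 (H0) depth=0
  ? 183.164.63.64  path d0:H0  best=H0
  + 80.0.0.0/5 (H2) depth=5
  ? 87.89.0.38  path d0:H0→d1:-→d2:-→d3:-→d4:-→d5:H2→d6:-→d7:-→d8:-→d9:-→d10:-→d11:-→d12:-→d13:-→d14:-→d15:-→d16:H3  best=H3
  ? 87.89.0.9  path d0:H0→d1:-→d2:-→d3:-→d4:-→d5:H2→d6:-→d7:-→d8:-→d9:-→d10:-→d11:-→d12:-→d13:-→d14:-→d15:-→d16:H3  best=H3
  ? 87.89.0.12  path d0:H0→d1:-→d2:-→d3:-→d4:-→d5:H2→d6:-→d7:-→d8:-→d9:-→d10:-→d11:-→d12:-→d13:-→d14:-→d15:-→d16:H3  best=H3
  - 87.89.0.0/16 clear@16
  + 251.107.23.0/24 (H1) depth=24
  ? 80.0.0.19  path d0:H0→d1:-→d2:-→d3:-→d4:-→d5:H2  best=H2
  + 248.0.0.0/5 (H1) depth=5
  + 87.89.240.0/20 (H1) depth=20
  + 251.107.23.48/28 (H1) depth=28
  - 80.0.0.0/5 clear@5
  ? 251.107.23.50  path d0:H0→d1:-→d2:-→d3:-→d4:-→d5:H1→d6:-→d7:-→d8:-→d9:-→d10:-→d11:-→d12:-→d13:-→d14:-→d15:-→d16:-→d17:-→d18:-→d19:-→d20:-→d21:-→d22:-→d23:-→d24:H1→d25:-→d26:-→d27:-→d28:H1  best=H1
  + 251.0.0.0/8 (H0) depth=8
  + 251.64.0.0/10 (H4) depth=10
  + 248.0.0.0/5 (H1) depth=5
  + 250.0.0.0/7 (H1) depth=7
  + 87.89.240.0/20 (H0) depth=20
  + 251.107.23.63/32 (H4) depth=32
  ? 251.0.0.92  path d0:H0→d1:-→d2:-→d3:-→d4:-→d5:H1→d6:-→d7:H1→d8:H0→d9:-  best=H0
  ? 248.0.152.19  path d0:H0→d1:-→d2:-→d3:-→d4:-→d5:H1→d6:-  best=H1

== LOOKUPS ==
["H0","H3","H3","H3","H2","H1","H0","H1"]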